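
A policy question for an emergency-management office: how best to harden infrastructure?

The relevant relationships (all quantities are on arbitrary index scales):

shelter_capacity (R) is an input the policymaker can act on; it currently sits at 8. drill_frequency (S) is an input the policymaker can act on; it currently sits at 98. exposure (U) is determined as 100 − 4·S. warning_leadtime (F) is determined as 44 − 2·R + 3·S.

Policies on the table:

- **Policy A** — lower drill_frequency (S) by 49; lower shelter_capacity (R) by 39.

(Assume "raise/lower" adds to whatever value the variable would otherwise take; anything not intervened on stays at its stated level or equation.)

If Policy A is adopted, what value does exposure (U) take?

-96

Policy A (S − 49, R − 39):
  S = 98 − 49 = 49
  U = 100 − 4·49 = -96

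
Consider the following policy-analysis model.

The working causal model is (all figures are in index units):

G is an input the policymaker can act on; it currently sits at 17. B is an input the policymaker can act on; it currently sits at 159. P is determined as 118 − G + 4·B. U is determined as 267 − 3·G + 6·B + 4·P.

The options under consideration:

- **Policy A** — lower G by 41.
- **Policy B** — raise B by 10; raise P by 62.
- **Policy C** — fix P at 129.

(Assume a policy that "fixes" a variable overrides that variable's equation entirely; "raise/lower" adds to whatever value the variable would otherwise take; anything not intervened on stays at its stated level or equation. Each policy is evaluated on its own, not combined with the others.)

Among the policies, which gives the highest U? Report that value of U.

4586

Policy A (G − 41):
  G = 17 − 41 = -24
  B = 159
  P = 118 − (-24) + 4·159 = 778
  U = 267 − 3·(-24) + 6·159 + 4·778 = 4405
Policy B (B + 10, P + 62):
  G = 17
  B = 159 + 10 = 169
  P = 118 − 17 + 4·169 (+62 from intervention) = 839
  U = 267 − 3·17 + 6·169 + 4·839 = 4586
Policy C (P := 129):
  G = 17
  B = 159
  P = 129
  U = 267 − 3·17 + 6·159 + 4·129 = 1686
Comparing — Policy A: U=4405, Policy B: U=4586, Policy C: U=1686. Highest is 4586 (Policy B).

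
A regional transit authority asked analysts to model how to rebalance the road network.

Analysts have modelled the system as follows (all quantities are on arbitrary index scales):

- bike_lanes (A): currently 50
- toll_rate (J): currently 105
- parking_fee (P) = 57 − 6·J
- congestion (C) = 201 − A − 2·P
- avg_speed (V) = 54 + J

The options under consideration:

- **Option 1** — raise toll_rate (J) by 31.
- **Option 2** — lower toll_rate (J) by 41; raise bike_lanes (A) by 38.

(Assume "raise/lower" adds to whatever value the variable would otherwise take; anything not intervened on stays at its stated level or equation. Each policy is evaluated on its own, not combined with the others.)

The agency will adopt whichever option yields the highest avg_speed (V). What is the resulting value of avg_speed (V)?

190

Option 1 (J + 31):
  J = 105 + 31 = 136
  V = 54 + 136 = 190
Option 2 (J − 41, A + 38):
  J = 105 − 41 = 64
  V = 54 + 64 = 118
Comparing — Option 1: V=190, Option 2: V=118. Highest is 190 (Option 1).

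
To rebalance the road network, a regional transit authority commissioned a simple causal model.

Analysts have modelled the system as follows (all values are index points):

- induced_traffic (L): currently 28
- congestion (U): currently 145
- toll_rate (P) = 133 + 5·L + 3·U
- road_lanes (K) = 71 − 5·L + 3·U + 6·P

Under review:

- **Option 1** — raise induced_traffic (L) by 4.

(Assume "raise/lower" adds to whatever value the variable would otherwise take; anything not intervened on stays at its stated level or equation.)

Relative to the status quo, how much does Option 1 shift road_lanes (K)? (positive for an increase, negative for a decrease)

100

Baseline:
  L = 28
  U = 145
  P = 133 + 5·28 + 3·145 = 708
  K = 71 − 5·28 + 3·145 + 6·708 = 4614
Option 1 (L + 4):
  L = 28 + 4 = 32
  U = 145
  P = 133 + 5·32 + 3·145 = 728
  K = 71 − 5·32 + 3·145 + 6·728 = 4714
Change in K: 4714 − 4614 = 100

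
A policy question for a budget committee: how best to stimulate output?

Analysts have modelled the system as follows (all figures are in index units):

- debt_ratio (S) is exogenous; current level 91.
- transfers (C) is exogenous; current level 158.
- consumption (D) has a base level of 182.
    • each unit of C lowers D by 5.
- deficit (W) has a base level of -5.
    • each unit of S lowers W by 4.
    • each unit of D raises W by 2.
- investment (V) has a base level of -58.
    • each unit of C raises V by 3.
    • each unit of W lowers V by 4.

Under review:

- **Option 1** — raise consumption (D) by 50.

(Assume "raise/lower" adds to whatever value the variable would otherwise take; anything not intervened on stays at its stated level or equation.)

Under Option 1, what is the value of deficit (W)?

-1485

Option 1 (D + 50):
  S = 91
  C = 158
  D = 182 − 5·158 (+50 from intervention) = -558
  W = -5 − 4·91 + 2·(-558) = -1485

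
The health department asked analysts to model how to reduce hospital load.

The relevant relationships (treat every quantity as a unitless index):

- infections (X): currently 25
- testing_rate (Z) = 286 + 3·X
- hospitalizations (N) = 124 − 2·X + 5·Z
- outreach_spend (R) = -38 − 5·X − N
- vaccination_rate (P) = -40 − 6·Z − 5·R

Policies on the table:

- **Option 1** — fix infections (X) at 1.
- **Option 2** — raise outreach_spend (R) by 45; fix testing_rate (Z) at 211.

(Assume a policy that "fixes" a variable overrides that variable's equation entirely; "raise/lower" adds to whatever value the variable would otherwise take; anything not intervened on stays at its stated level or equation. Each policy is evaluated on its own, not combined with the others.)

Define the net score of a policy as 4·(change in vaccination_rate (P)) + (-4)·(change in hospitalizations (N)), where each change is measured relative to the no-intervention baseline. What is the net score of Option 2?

-9300

Baseline:
  X = 25
  Z = 286 + 3·25 = 361
  N = 124 − 2·25 + 5·361 = 1879
  R = -38 − 5·25 − 1879 = -2042
  P = -40 − 6·361 − 5·(-2042) = 8004
Option 2 (R + 45, Z := 211):
  X = 25
  Z = 211
  N = 124 − 2·25 + 5·211 = 1129
  R = -38 − 5·25 − 1129 (+45 from intervention) = -1247
  P = -40 − 6·211 − 5·(-1247) = 4929
ΔP = 4929 − 8004 = -3075; ΔN = 1129 − 1879 = -750
Score = 4·(-3075) + (-4)·(-750) = -9300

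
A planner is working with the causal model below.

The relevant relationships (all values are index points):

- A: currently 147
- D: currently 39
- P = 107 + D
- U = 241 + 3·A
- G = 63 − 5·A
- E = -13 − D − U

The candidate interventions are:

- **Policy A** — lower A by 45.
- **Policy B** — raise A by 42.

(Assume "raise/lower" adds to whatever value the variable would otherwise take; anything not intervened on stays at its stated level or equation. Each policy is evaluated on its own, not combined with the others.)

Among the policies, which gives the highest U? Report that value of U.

808

Policy A (A − 45):
  A = 147 − 45 = 102
  U = 241 + 3·102 = 547
Policy B (A + 42):
  A = 147 + 42 = 189
  U = 241 + 3·189 = 808
Comparing — Policy A: U=547, Policy B: U=808. Highest is 808 (Policy B).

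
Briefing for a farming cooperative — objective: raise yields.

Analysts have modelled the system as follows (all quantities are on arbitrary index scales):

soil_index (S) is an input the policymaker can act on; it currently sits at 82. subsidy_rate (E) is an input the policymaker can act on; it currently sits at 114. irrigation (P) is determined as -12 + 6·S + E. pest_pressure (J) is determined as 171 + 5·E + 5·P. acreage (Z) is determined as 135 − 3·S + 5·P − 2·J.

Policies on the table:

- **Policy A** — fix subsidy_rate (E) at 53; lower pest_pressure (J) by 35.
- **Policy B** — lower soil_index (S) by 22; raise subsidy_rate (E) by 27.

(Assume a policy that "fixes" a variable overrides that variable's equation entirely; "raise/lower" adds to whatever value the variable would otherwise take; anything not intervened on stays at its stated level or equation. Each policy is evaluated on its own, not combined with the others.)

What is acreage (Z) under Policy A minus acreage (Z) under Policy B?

664

Policy A (E := 53, J − 35):
  S = 82
  E = 53
  P = -12 + 6·82 + 53 = 533
  J = 171 + 5·53 + 5·533 (−35 from intervention) = 3066
  Z = 135 − 3·82 + 5·533 − 2·3066 = -3578
Policy B (S − 22, E + 27):
  S = 82 − 22 = 60
  E = 114 + 27 = 141
  P = -12 + 6·60 + 141 = 489
  J = 171 + 5·141 + 5·489 = 3321
  Z = 135 − 3·60 + 5·489 − 2·3321 = -4242
Z: -3578 − (-4242) = 664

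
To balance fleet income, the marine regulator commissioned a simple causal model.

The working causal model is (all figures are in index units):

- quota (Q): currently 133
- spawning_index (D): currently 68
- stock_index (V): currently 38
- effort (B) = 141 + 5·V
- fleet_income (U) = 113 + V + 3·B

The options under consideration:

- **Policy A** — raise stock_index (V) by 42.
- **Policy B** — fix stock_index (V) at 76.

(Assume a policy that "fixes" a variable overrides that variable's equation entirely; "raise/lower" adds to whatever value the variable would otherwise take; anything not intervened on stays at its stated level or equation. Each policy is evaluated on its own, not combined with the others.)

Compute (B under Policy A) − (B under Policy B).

Policy A (V + 42):
  V = 38 + 42 = 80
  B = 141 + 5·80 = 541
Policy B (V := 76):
  V = 76
  B = 141 + 5·76 = 521
B: 541 − 521 = 20

20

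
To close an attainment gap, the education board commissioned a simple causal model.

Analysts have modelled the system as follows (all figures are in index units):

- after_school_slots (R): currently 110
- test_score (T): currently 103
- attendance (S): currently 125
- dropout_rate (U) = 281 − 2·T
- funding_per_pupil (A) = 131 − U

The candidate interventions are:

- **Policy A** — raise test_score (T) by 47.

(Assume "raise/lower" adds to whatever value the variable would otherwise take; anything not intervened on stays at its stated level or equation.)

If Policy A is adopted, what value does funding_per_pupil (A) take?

150

Policy A (T + 47):
  T = 103 + 47 = 150
  U = 281 − 2·150 = -19
  A = 131 − (-19) = 150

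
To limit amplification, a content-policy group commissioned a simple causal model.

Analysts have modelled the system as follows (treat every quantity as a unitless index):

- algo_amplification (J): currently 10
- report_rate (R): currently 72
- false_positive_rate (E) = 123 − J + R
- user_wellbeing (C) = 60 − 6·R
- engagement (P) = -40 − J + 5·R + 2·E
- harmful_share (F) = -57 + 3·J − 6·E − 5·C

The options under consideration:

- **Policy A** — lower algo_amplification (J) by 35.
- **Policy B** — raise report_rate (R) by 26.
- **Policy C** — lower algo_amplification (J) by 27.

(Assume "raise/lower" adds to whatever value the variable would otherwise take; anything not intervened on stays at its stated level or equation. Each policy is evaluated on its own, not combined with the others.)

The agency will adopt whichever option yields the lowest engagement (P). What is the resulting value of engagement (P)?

Policy A (J − 35):
  J = 10 − 35 = -25
  R = 72
  E = 123 − (-25) + 72 = 220
  P = -40 − (-25) + 5·72 + 2·220 = 785
Policy B (R + 26):
  J = 10
  R = 72 + 26 = 98
  E = 123 − 10 + 98 = 211
  P = -40 − 10 + 5·98 + 2·211 = 862
Policy C (J − 27):
  J = 10 − 27 = -17
  R = 72
  E = 123 − (-17) + 72 = 212
  P = -40 − (-17) + 5·72 + 2·212 = 761
Comparing — Policy A: P=785, Policy B: P=862, Policy C: P=761. Lowest is 761 (Policy C).

761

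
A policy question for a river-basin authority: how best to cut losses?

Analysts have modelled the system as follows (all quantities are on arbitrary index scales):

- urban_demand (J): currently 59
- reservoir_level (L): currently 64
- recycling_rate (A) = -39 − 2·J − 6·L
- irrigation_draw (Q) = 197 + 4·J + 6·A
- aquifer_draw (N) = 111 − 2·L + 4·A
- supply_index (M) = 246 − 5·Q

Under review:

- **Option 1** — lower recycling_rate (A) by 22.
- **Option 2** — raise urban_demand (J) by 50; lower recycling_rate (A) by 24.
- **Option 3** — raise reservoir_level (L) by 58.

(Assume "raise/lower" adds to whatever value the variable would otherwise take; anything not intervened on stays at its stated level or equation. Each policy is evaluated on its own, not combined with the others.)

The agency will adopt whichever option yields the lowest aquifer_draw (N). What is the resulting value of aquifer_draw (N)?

Option 1 (A − 22):
  J = 59
  L = 64
  A = -39 − 2·59 − 6·64 (−22 from intervention) = -563
  N = 111 − 2·64 + 4·(-563) = -2269
Option 2 (J + 50, A − 24):
  J = 59 + 50 = 109
  L = 64
  A = -39 − 2·109 − 6·64 (−24 from intervention) = -665
  N = 111 − 2·64 + 4·(-665) = -2677
Option 3 (L + 58):
  J = 59
  L = 64 + 58 = 122
  A = -39 − 2·59 − 6·122 = -889
  N = 111 − 2·122 + 4·(-889) = -3689
Comparing — Option 1: N=-2269, Option 2: N=-2677, Option 3: N=-3689. Lowest is -3689 (Option 3).

-3689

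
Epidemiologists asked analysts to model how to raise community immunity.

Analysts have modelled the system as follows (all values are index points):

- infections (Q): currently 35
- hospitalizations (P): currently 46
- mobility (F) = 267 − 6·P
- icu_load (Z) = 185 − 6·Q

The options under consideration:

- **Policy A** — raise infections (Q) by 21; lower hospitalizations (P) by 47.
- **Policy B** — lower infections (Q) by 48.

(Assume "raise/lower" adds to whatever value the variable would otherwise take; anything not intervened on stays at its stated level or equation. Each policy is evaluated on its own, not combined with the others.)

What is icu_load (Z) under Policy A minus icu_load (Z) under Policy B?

-414

Policy A (Q + 21, P − 47):
  Q = 35 + 21 = 56
  Z = 185 − 6·56 = -151
Policy B (Q − 48):
  Q = 35 − 48 = -13
  Z = 185 − 6·(-13) = 263
Z: -151 − 263 = -414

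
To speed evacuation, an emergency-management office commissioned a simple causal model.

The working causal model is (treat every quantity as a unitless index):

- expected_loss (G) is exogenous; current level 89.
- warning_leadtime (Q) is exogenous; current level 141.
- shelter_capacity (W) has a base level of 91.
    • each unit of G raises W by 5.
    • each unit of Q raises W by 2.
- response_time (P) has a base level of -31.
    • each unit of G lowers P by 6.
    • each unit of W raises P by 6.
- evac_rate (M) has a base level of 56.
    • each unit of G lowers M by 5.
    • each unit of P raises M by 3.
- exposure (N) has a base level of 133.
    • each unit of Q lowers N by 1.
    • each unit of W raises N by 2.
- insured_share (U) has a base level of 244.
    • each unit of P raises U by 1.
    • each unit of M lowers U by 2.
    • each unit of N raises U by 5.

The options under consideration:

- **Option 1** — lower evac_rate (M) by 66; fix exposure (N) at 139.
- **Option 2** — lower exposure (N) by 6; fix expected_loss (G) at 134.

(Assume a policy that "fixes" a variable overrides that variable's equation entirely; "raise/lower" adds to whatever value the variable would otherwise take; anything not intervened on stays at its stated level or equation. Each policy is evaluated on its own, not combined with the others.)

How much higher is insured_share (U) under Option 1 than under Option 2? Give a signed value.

Option 1 (M − 66, N := 139):
  G = 89
  Q = 141
  W = 91 + 5·89 + 2·141 = 818
  P = -31 − 6·89 + 6·818 = 4343
  M = 56 − 5·89 + 3·4343 (−66 from intervention) = 12574
  N = 139
  U = 244 + 4343 − 2·12574 + 5·139 = -19866
Option 2 (N − 6, G := 134):
  G = 134
  Q = 141
  W = 91 + 5·134 + 2·141 = 1043
  P = -31 − 6·134 + 6·1043 = 5423
  M = 56 − 5·134 + 3·5423 = 15655
  N = 133 − 141 + 2·1043 (−6 from intervention) = 2072
  U = 244 + 5423 − 2·15655 + 5·2072 = -15283
U: -19866 − (-15283) = -4583

-4583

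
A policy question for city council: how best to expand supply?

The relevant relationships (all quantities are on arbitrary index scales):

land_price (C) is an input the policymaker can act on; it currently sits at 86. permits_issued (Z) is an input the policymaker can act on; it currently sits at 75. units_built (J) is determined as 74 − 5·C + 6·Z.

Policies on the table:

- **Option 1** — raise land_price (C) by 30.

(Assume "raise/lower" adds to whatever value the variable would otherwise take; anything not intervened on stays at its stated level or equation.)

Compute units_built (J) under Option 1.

-56

Option 1 (C + 30):
  C = 86 + 30 = 116
  Z = 75
  J = 74 − 5·116 + 6·75 = -56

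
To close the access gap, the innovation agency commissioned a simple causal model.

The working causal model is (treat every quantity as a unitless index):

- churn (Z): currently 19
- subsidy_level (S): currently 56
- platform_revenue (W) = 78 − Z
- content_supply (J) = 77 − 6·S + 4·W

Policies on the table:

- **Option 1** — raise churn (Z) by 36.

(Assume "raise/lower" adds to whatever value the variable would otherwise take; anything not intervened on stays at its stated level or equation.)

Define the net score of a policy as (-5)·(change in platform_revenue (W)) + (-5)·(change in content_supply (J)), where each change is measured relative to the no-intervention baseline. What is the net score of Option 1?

Baseline:
  Z = 19
  S = 56
  W = 78 − 19 = 59
  J = 77 − 6·56 + 4·59 = -23
Option 1 (Z + 36):
  Z = 19 + 36 = 55
  S = 56
  W = 78 − 55 = 23
  J = 77 − 6·56 + 4·23 = -167
ΔW = 23 − 59 = -36; ΔJ = -167 − (-23) = -144
Score = (-5)·(-36) + (-5)·(-144) = 900

900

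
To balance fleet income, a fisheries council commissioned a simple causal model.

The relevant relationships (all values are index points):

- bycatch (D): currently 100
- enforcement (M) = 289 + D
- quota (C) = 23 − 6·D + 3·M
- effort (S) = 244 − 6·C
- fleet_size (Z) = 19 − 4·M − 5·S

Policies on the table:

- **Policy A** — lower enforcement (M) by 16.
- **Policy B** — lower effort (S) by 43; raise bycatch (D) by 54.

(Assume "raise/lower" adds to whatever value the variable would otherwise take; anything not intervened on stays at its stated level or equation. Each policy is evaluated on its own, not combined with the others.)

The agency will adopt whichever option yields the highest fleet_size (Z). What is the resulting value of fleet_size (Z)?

Policy A (M − 16):
  D = 100
  M = 289 + 100 (−16 from intervention) = 373
  C = 23 − 6·100 + 3·373 = 542
  S = 244 − 6·542 = -3008
  Z = 19 − 4·373 − 5·(-3008) = 13567
Policy B (S − 43, D + 54):
  D = 100 + 54 = 154
  M = 289 + 154 = 443
  C = 23 − 6·154 + 3·443 = 428
  S = 244 − 6·428 (−43 from intervention) = -2367
  Z = 19 − 4·443 − 5·(-2367) = 10082
Comparing — Policy A: Z=13567, Policy B: Z=10082. Highest is 13567 (Policy A).

13567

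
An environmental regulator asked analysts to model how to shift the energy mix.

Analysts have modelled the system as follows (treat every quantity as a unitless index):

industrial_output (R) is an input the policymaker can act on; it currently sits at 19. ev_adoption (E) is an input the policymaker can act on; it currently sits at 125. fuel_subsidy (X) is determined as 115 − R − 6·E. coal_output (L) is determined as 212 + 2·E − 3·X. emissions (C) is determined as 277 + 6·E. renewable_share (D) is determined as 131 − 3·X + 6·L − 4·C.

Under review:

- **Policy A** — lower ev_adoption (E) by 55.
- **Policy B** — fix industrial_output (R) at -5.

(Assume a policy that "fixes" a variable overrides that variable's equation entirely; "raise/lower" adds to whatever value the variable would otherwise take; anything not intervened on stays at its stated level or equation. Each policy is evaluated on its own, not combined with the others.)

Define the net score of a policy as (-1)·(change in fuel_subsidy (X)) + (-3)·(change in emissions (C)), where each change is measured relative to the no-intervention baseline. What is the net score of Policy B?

Baseline:
  R = 19
  E = 125
  X = 115 − 19 − 6·125 = -654
  C = 277 + 6·125 = 1027
Policy B (R := -5):
  R = -5
  E = 125
  X = 115 − (-5) − 6·125 = -630
  C = 277 + 6·125 = 1027
ΔX = -630 − (-654) = 24; ΔC = 1027 − 1027 = 0
Score = (-1)·24 + (-3)·0 = -24

-24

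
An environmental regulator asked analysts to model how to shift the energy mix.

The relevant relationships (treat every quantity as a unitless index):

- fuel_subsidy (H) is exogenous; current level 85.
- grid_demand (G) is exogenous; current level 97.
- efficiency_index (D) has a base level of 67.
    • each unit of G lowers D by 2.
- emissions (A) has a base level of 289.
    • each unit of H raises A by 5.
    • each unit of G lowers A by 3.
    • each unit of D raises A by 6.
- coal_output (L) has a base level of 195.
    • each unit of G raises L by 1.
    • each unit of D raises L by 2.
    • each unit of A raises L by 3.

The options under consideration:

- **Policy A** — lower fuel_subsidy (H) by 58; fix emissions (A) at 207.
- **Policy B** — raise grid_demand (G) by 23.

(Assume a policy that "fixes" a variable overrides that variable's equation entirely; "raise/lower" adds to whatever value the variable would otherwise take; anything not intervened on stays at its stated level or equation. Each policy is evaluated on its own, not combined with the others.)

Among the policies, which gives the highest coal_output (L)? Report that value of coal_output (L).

Policy A (H − 58, A := 207):
  H = 85 − 58 = 27
  G = 97
  D = 67 − 2·97 = -127
  A = 207
  L = 195 + 97 + 2·(-127) + 3·207 = 659
Policy B (G + 23):
  H = 85
  G = 97 + 23 = 120
  D = 67 − 2·120 = -173
  A = 289 + 5·85 − 3·120 + 6·(-173) = -684
  L = 195 + 120 + 2·(-173) + 3·(-684) = -2083
Comparing — Policy A: L=659, Policy B: L=-2083. Highest is 659 (Policy A).

659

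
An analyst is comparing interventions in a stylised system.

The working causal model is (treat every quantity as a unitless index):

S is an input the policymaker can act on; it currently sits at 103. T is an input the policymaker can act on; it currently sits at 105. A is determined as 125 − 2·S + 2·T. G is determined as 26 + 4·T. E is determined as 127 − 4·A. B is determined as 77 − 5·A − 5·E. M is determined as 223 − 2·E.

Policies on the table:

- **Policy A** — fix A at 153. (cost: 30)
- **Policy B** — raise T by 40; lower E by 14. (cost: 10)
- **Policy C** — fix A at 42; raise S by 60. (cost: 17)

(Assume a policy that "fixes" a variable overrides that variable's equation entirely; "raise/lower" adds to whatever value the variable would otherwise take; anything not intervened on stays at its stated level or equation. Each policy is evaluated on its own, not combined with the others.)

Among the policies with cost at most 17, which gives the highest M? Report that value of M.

1669

Policy B (T + 40, E − 14):
  S = 103
  T = 105 + 40 = 145
  A = 125 − 2·103 + 2·145 = 209
  E = 127 − 4·209 (−14 from intervention) = -723
  M = 223 − 2·(-723) = 1669
Policy C (A := 42, S + 60):
  S = 103 + 60 = 163
  T = 105
  A = 42
  E = 127 − 4·42 = -41
  M = 223 − 2·(-41) = 305
Comparing — Policy B: M=1669, Policy C: M=305. Highest is 1669 (Policy B).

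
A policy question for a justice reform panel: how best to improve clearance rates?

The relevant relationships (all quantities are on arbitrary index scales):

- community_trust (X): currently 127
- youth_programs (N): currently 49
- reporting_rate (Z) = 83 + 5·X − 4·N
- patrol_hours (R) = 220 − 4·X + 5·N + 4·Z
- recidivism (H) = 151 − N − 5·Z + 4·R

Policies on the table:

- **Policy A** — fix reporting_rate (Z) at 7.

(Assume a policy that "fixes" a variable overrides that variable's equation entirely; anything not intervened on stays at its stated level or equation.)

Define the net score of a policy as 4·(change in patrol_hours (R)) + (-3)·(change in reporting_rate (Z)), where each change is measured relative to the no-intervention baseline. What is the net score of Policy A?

Baseline:
  X = 127
  N = 49
  Z = 83 + 5·127 − 4·49 = 522
  R = 220 − 4·127 + 5·49 + 4·522 = 2045
Policy A (Z := 7):
  X = 127
  N = 49
  Z = 7
  R = 220 − 4·127 + 5·49 + 4·7 = -15
ΔR = -15 − 2045 = -2060; ΔZ = 7 − 522 = -515
Score = 4·(-2060) + (-3)·(-515) = -6695

-6695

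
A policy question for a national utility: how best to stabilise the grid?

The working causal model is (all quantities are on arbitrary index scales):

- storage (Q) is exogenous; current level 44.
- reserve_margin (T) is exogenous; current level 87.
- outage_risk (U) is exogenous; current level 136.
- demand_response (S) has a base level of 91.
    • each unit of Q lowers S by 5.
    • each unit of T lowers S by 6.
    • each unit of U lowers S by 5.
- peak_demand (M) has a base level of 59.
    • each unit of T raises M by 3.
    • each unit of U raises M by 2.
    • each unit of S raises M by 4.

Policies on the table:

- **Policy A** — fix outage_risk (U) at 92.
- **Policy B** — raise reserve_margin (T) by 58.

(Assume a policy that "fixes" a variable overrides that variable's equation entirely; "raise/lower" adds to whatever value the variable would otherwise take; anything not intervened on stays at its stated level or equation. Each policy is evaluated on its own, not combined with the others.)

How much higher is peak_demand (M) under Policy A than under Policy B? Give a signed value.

2010

Policy A (U := 92):
  Q = 44
  T = 87
  U = 92
  S = 91 − 5·44 − 6·87 − 5·92 = -1111
  M = 59 + 3·87 + 2·92 + 4·(-1111) = -3940
Policy B (T + 58):
  Q = 44
  T = 87 + 58 = 145
  U = 136
  S = 91 − 5·44 − 6·145 − 5·136 = -1679
  M = 59 + 3·145 + 2·136 + 4·(-1679) = -5950
M: -3940 − (-5950) = 2010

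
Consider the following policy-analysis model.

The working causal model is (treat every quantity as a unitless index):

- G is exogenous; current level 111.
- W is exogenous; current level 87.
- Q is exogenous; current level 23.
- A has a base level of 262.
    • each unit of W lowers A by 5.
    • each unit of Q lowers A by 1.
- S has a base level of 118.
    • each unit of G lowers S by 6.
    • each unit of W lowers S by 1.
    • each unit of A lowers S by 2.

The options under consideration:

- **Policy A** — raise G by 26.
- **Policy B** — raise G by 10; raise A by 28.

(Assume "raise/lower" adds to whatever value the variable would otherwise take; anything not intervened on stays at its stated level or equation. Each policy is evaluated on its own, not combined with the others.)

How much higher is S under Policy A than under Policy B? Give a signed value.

-40

Policy A (G + 26):
  G = 111 + 26 = 137
  W = 87
  Q = 23
  A = 262 − 5·87 − 23 = -196
  S = 118 − 6·137 − 87 − 2·(-196) = -399
Policy B (G + 10, A + 28):
  G = 111 + 10 = 121
  W = 87
  Q = 23
  A = 262 − 5·87 − 23 (+28 from intervention) = -168
  S = 118 − 6·121 − 87 − 2·(-168) = -359
S: -399 − (-359) = -40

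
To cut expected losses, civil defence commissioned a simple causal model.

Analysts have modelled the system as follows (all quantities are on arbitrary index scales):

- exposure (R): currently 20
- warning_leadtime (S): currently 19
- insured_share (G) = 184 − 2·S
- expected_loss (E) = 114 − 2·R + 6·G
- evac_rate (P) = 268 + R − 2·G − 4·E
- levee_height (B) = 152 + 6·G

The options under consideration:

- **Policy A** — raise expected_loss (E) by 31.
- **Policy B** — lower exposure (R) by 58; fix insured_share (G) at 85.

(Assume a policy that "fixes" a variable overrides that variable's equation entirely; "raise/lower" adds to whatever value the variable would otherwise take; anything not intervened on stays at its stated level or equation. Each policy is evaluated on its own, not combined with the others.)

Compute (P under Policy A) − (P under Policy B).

-1188

Policy A (E + 31):
  R = 20
  S = 19
  G = 184 − 2·19 = 146
  E = 114 − 2·20 + 6·146 (+31 from intervention) = 981
  P = 268 + 20 − 2·146 − 4·981 = -3928
Policy B (R − 58, G := 85):
  R = 20 − 58 = -38
  S = 19
  G = 85
  E = 114 − 2·(-38) + 6·85 = 700
  P = 268 + (-38) − 2·85 − 4·700 = -2740
P: -3928 − (-2740) = -1188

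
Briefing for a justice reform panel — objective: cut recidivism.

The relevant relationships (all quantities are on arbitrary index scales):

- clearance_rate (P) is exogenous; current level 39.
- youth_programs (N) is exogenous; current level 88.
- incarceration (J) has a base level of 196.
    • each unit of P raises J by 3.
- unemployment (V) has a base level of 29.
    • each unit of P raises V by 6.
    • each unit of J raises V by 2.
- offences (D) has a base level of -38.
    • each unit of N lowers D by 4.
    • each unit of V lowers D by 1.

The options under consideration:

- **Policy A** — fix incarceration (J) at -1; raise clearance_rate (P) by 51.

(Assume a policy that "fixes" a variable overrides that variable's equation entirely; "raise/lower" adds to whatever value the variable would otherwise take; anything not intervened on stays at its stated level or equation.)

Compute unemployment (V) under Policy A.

Policy A (J := -1, P + 51):
  P = 39 + 51 = 90
  J = -1
  V = 29 + 6·90 + 2·(-1) = 567

567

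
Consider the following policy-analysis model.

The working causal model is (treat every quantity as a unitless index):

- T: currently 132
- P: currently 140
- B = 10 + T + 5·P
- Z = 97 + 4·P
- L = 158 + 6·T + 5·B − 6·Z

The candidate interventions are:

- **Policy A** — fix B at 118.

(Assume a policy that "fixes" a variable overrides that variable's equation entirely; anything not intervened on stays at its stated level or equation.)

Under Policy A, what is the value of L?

Policy A (B := 118):
  T = 132
  P = 140
  B = 118
  Z = 97 + 4·140 = 657
  L = 158 + 6·132 + 5·118 − 6·657 = -2402

-2402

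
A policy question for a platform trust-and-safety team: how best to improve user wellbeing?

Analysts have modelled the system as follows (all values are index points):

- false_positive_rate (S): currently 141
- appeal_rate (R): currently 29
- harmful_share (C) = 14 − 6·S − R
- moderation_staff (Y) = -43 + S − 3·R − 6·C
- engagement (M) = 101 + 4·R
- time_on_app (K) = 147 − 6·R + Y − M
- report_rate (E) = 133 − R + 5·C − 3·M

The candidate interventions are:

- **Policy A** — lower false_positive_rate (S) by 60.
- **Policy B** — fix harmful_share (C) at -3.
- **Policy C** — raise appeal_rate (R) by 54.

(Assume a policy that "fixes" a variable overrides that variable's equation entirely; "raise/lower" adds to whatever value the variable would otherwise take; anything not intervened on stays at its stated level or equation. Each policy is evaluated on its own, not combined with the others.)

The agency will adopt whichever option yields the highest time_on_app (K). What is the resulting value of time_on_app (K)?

Policy A (S − 60):
  S = 141 − 60 = 81
  R = 29
  C = 14 − 6·81 − 29 = -501
  Y = -43 + 81 − 3·29 − 6·(-501) = 2957
  M = 101 + 4·29 = 217
  K = 147 − 6·29 + 2957 − 217 = 2713
Policy B (C := -3):
  S = 141
  R = 29
  C = -3
  Y = -43 + 141 − 3·29 − 6·(-3) = 29
  M = 101 + 4·29 = 217
  K = 147 − 6·29 + 29 − 217 = -215
Policy C (R + 54):
  S = 141
  R = 29 + 54 = 83
  C = 14 − 6·141 − 83 = -915
  Y = -43 + 141 − 3·83 − 6·(-915) = 5339
  M = 101 + 4·83 = 433
  K = 147 − 6·83 + 5339 − 433 = 4555
Comparing — Policy A: K=2713, Policy B: K=-215, Policy C: K=4555. Highest is 4555 (Policy C).

4555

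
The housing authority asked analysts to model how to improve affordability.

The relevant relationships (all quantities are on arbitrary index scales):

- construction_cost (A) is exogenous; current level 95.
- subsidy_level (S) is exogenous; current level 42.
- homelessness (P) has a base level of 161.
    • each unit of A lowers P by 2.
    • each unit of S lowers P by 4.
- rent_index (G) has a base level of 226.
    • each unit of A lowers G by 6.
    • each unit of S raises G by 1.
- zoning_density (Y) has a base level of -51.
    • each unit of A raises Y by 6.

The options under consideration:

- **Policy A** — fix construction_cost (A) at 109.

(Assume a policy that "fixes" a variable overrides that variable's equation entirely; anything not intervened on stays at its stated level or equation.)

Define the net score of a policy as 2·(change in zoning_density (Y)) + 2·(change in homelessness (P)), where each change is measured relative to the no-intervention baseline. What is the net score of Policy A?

Baseline:
  A = 95
  S = 42
  P = 161 − 2·95 − 4·42 = -197
  Y = -51 + 6·95 = 519
Policy A (A := 109):
  A = 109
  S = 42
  P = 161 − 2·109 − 4·42 = -225
  Y = -51 + 6·109 = 603
ΔY = 603 − 519 = 84; ΔP = -225 − (-197) = -28
Score = 2·84 + 2·(-28) = 112

112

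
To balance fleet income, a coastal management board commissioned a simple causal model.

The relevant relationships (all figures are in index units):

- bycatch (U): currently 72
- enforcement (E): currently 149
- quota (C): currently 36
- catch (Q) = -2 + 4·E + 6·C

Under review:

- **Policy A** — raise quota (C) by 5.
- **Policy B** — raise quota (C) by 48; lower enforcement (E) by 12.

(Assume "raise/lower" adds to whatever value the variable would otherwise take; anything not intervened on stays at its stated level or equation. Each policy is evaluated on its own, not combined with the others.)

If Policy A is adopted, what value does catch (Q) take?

Policy A (C + 5):
  E = 149
  C = 36 + 5 = 41
  Q = -2 + 4·149 + 6·41 = 840

840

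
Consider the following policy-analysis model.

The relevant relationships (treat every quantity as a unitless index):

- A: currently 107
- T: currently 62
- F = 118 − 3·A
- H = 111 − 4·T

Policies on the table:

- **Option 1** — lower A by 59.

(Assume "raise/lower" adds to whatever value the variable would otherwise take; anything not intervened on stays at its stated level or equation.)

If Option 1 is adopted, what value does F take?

Option 1 (A − 59):
  A = 107 − 59 = 48
  F = 118 − 3·48 = -26

-26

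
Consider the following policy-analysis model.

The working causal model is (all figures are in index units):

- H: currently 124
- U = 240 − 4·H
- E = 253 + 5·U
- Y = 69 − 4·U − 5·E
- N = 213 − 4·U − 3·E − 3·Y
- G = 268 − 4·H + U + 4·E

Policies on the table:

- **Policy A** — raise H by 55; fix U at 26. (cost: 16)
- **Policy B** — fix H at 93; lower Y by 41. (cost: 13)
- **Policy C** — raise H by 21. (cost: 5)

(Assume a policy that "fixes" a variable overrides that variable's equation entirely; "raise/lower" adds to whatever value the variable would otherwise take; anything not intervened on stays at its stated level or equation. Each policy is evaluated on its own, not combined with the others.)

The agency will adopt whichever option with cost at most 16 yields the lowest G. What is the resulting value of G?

-6440

Policy A (H + 55, U := 26):
  H = 124 + 55 = 179
  U = 26
  E = 253 + 5·26 = 383
  G = 268 − 4·179 + 26 + 4·383 = 1110
Policy B (H := 93, Y − 41):
  H = 93
  U = 240 − 4·93 = -132
  E = 253 + 5·(-132) = -407
  G = 268 − 4·93 + (-132) + 4·(-407) = -1864
Policy C (H + 21):
  H = 124 + 21 = 145
  U = 240 − 4·145 = -340
  E = 253 + 5·(-340) = -1447
  G = 268 − 4·145 + (-340) + 4·(-1447) = -6440
Comparing — Policy A: G=1110, Policy B: G=-1864, Policy C: G=-6440. Lowest is -6440 (Policy C).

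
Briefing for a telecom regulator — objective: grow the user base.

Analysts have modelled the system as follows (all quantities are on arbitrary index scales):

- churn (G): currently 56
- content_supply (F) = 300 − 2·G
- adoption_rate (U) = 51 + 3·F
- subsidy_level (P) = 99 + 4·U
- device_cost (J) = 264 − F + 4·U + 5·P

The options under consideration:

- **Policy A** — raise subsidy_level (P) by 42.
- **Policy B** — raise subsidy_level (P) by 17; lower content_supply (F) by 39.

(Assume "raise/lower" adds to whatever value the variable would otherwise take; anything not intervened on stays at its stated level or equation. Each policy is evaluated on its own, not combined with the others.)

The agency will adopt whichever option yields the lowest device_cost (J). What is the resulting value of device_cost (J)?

12647

Policy A (P + 42):
  G = 56
  F = 300 − 2·56 = 188
  U = 51 + 3·188 = 615
  P = 99 + 4·615 (+42 from intervention) = 2601
  J = 264 − 188 + 4·615 + 5·2601 = 15541
Policy B (P + 17, F − 39):
  G = 56
  F = 300 − 2·56 (−39 from intervention) = 149
  U = 51 + 3·149 = 498
  P = 99 + 4·498 (+17 from intervention) = 2108
  J = 264 − 149 + 4·498 + 5·2108 = 12647
Comparing — Policy A: J=15541, Policy B: J=12647. Lowest is 12647 (Policy B).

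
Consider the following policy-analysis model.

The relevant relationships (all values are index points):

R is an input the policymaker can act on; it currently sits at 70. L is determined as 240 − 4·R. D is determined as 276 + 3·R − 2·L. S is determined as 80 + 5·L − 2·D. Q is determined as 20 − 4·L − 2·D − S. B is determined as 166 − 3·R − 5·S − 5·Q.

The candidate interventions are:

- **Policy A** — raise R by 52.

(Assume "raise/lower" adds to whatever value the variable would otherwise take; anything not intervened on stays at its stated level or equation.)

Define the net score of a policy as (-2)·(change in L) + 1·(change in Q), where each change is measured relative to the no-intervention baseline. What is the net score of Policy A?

2288

Baseline:
  R = 70
  L = 240 − 4·70 = -40
  D = 276 + 3·70 − 2·(-40) = 566
  S = 80 + 5·(-40) − 2·566 = -1252
  Q = 20 − 4·(-40) − 2·566 − (-1252) = 300
Policy A (R + 52):
  R = 70 + 52 = 122
  L = 240 − 4·122 = -248
  D = 276 + 3·122 − 2·(-248) = 1138
  S = 80 + 5·(-248) − 2·1138 = -3436
  Q = 20 − 4·(-248) − 2·1138 − (-3436) = 2172
ΔL = -248 − (-40) = -208; ΔQ = 2172 − 300 = 1872
Score = (-2)·(-208) + 1·1872 = 2288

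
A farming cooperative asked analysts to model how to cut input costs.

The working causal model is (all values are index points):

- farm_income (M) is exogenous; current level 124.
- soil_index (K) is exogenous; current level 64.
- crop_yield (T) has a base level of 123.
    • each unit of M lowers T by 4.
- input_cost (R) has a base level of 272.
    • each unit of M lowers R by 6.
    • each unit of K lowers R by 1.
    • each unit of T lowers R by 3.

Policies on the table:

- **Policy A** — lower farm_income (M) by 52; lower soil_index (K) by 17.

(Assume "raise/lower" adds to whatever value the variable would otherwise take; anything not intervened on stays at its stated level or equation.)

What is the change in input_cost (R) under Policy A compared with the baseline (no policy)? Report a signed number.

-295

Baseline:
  M = 124
  K = 64
  T = 123 − 4·124 = -373
  R = 272 − 6·124 − 64 − 3·(-373) = 583
Policy A (M − 52, K − 17):
  M = 124 − 52 = 72
  K = 64 − 17 = 47
  T = 123 − 4·72 = -165
  R = 272 − 6·72 − 47 − 3·(-165) = 288
Change in R: 288 − 583 = -295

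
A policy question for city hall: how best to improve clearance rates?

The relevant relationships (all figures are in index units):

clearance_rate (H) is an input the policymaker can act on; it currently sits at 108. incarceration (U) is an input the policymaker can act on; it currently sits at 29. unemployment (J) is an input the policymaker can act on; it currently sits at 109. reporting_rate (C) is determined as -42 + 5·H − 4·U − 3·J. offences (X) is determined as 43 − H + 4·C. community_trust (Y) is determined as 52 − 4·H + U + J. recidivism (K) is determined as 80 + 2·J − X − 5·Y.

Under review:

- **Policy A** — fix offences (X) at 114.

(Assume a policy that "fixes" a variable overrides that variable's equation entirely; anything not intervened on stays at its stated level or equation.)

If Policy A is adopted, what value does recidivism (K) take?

Policy A (X := 114):
  H = 108
  U = 29
  J = 109
  C = -42 + 5·108 − 4·29 − 3·109 = 55
  X = 114
  Y = 52 − 4·108 + 29 + 109 = -242
  K = 80 + 2·109 − 114 − 5·(-242) = 1394

1394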